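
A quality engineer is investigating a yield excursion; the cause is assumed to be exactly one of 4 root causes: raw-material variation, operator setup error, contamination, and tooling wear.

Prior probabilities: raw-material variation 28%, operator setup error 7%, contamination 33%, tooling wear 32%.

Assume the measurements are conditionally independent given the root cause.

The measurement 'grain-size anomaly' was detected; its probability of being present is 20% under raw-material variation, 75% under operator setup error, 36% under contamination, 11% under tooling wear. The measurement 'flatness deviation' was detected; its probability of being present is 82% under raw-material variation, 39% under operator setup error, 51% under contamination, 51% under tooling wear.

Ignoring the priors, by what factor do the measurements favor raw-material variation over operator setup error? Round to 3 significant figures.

Take the product of per-measurement likelihoods under each hypothesis, then divide.
  raw-material variation: 0.20 × 0.82 = 0.164
  operator setup error: 0.75 × 0.39 = 0.2925
Bayes factor = 0.164 / 0.2925 ≈ 0.561

0.561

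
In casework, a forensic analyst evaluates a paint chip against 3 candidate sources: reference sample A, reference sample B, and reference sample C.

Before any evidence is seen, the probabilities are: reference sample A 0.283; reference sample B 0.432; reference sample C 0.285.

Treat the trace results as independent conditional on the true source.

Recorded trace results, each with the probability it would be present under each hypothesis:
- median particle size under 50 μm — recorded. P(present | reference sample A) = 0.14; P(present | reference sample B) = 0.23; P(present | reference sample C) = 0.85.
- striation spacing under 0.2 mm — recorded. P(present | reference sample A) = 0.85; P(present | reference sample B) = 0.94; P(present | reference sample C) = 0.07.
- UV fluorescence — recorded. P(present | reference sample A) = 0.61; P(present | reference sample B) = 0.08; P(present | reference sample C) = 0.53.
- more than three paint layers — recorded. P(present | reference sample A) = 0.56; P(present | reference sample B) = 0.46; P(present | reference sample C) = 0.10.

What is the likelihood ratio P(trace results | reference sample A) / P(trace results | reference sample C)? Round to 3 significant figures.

Joint likelihood of the trace result pattern under each hypothesis:
  reference sample A: 0.14 × 0.85 × 0.61 × 0.56 = 0.04065
  reference sample C: 0.85 × 0.07 × 0.53 × 0.10 = 0.0031535
Bayes factor = 0.04065 / 0.0031535 ≈ 12.9

12.9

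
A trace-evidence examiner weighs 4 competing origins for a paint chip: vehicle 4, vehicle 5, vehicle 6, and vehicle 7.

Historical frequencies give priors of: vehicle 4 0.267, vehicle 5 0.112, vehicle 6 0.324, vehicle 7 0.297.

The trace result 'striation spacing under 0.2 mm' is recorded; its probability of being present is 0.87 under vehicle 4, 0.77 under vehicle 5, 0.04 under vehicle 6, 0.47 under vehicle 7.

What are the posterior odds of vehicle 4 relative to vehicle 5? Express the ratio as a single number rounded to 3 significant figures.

2.69

The normalizing constant cancels in an odds ratio, so compute prior × likelihood for the two hypotheses only:
  vehicle 4: 0.267 × 0.87 = 0.23229
  vehicle 5: 0.112 × 0.77 = 0.08624
Odds(vehicle 4 : vehicle 5) = 0.23229 / 0.08624 ≈ 2.69.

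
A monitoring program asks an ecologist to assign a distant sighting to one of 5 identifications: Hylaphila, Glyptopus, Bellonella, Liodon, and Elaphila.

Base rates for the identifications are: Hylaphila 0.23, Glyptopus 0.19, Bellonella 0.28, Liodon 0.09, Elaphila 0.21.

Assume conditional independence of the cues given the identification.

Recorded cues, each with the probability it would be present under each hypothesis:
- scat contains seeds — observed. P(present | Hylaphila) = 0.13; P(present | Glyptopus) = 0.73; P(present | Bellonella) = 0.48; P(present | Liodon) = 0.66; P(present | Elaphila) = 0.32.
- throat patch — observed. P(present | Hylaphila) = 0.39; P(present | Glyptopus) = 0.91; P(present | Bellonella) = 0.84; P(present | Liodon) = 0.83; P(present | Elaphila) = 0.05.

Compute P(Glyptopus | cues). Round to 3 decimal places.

0.416

Multiply each prior by the joint likelihood of the cue pattern:
  Hylaphila: 0.23 × 0.13 × 0.39 = 0.011661
  Glyptopus: 0.19 × 0.73 × 0.91 = 0.12622
  Bellonella: 0.28 × 0.48 × 0.84 = 0.1129
  Liodon: 0.09 × 0.66 × 0.83 = 0.049302
  Elaphila: 0.21 × 0.32 × 0.05 = 0.00336
The unnormalized weights sum to 0.30344.
P(Glyptopus | evidence) = 0.12622 / 0.30344 ≈ 0.416.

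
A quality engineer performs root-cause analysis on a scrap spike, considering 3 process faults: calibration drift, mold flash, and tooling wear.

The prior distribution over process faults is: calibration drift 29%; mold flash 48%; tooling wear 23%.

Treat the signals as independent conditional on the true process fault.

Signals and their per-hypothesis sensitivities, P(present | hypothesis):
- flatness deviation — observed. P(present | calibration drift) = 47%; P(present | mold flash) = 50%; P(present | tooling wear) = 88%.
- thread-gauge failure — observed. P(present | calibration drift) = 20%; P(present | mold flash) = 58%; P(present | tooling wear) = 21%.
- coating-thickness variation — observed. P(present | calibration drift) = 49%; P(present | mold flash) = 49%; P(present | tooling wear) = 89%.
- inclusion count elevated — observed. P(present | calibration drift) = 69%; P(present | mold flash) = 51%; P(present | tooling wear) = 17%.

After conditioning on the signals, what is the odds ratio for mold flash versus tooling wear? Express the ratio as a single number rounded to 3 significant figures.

5.41

The normalizing constant cancels in an odds ratio, so compute prior × likelihood for the two hypotheses only:
  mold flash: 0.48 × 0.50 × 0.58 × 0.49 × 0.51 = 0.034786
  tooling wear: 0.23 × 0.88 × 0.21 × 0.89 × 0.17 = 0.0064309
Odds(mold flash : tooling wear) = 0.034786 / 0.0064309 ≈ 5.41.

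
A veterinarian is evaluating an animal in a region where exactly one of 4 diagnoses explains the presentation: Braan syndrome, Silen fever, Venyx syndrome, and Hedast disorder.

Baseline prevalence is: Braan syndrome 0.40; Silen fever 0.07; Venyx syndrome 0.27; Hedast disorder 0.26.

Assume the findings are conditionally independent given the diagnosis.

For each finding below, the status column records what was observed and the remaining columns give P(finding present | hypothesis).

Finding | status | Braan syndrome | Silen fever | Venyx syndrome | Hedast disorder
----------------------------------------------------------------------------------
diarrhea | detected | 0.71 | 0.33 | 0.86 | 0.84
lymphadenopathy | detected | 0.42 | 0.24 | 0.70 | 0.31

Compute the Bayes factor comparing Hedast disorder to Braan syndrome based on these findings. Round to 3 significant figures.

0.873

Take the product of per-finding likelihoods under each hypothesis, then divide.
  Hedast disorder: 0.84 × 0.31 = 0.2604
  Braan syndrome: 0.71 × 0.42 = 0.2982
Bayes factor = 0.2604 / 0.2982 ≈ 0.873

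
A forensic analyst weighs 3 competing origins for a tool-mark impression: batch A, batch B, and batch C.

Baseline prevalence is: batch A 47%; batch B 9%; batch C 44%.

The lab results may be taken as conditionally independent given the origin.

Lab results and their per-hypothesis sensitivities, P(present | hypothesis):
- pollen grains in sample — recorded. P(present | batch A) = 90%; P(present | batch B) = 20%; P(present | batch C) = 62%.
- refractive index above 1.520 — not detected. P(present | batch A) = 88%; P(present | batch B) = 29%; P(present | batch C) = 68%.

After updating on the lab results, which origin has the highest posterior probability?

batch C

Multiply each prior by the joint likelihood of the lab result pattern (using 1 − P(present | H) for each absent lab result):
  batch A: 0.47 × 0.90 × (1 − 0.88) = 0.05076
  batch B: 0.09 × 0.20 × (1 − 0.29) = 0.01278
  batch C: 0.44 × 0.62 × (1 − 0.68) = 0.087296
Normalizing constant Z = 0.05076 + 0.01278 + 0.087296 = 0.15084.
P(batch A | evidence) ≈ 0.05076 / 0.15084 ≈ 0.337
P(batch B | evidence) ≈ 0.01278 / 0.15084 ≈ 0.085
P(batch C | evidence) ≈ 0.087296 / 0.15084 ≈ 0.579
The largest is 0.579, so batch C is most probable.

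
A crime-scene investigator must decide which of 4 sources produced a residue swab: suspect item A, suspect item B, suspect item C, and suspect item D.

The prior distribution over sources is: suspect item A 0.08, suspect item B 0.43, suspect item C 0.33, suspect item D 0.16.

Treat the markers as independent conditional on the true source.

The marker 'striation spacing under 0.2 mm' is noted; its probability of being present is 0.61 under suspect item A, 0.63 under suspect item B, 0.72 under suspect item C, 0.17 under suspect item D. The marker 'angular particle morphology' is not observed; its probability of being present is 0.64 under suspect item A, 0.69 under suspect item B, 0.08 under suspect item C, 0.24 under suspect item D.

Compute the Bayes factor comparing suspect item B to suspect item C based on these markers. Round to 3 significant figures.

Take the product of per-marker likelihoods under each hypothesis (using 1 − P(present | H) for each absent marker), then divide.
  suspect item B: 0.63 × (1 − 0.69) = 0.1953
  suspect item C: 0.72 × (1 − 0.08) = 0.6624
Bayes factor = 0.1953 / 0.6624 ≈ 0.295

0.295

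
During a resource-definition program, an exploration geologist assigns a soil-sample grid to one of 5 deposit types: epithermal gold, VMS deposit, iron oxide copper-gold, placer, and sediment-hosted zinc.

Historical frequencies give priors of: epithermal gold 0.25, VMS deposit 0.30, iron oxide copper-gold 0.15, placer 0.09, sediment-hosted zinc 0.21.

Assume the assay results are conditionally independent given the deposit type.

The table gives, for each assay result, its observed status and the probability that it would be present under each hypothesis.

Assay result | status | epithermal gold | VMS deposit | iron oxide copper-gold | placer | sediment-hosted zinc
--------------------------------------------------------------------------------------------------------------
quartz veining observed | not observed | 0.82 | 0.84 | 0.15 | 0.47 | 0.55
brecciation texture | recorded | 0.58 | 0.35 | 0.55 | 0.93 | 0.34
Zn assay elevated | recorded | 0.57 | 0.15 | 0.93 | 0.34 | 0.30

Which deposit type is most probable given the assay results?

iron oxide copper-gold

Multiply each prior by the joint likelihood of the assay result pattern (using 1 − P(present | H) for each absent assay result):
  epithermal gold: 0.25 × (1 − 0.82) × 0.58 × 0.57 = 0.014877
  VMS deposit: 0.30 × (1 − 0.84) × 0.35 × 0.15 = 0.00252
  iron oxide copper-gold: 0.15 × (1 − 0.15) × 0.55 × 0.93 = 0.065216
  placer: 0.09 × (1 − 0.47) × 0.93 × 0.34 = 0.015083
  sediment-hosted zinc: 0.21 × (1 − 0.55) × 0.34 × 0.30 = 0.009639
Marginal likelihood of the evidence = 0.10733.
P(epithermal gold | evidence) ≈ 0.014877 / 0.10733 ≈ 0.139
P(VMS deposit | evidence) ≈ 0.00252 / 0.10733 ≈ 0.023
P(iron oxide copper-gold | evidence) ≈ 0.065216 / 0.10733 ≈ 0.608
P(placer | evidence) ≈ 0.015083 / 0.10733 ≈ 0.141
P(sediment-hosted zinc | evidence) ≈ 0.009639 / 0.10733 ≈ 0.090
The largest is 0.608, so iron oxide copper-gold is most probable.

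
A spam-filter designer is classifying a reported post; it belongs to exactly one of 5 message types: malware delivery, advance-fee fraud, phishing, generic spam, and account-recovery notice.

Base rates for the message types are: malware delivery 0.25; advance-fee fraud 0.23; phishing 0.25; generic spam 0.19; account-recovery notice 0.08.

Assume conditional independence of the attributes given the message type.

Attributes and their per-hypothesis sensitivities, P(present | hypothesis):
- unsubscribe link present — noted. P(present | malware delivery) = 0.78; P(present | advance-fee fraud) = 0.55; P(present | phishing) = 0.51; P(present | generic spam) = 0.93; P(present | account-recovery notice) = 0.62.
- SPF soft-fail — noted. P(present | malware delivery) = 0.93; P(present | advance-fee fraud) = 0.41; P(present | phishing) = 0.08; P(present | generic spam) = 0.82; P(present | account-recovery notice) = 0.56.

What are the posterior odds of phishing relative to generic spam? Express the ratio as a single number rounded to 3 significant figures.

Posterior odds equal prior odds times the likelihood ratio; only the two competing hypotheses matter.
  phishing: 0.25 × 0.51 × 0.08 = 0.0102
  generic spam: 0.19 × 0.93 × 0.82 = 0.14489
Posterior odds = 0.0102 / 0.14489 ≈ 0.0704.

0.0704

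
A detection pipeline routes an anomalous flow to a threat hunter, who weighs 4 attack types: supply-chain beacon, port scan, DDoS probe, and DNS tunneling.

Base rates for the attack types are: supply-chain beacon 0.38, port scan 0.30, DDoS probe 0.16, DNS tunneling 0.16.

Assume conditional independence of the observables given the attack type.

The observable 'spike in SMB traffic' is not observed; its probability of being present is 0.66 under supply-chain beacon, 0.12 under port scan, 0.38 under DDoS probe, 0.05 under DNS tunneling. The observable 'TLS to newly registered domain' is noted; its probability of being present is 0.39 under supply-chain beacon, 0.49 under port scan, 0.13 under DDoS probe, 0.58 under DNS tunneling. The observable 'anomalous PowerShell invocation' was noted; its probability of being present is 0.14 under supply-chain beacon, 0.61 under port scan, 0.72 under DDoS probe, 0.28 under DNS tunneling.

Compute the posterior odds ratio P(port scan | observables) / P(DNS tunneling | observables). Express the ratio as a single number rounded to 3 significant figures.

Unnormalized posterior weight (prior times the observable likelihoods) for each of the two hypotheses (using 1 − P(present | H) for each absent observable):
  port scan: 0.30 × (1 − 0.12) × 0.49 × 0.61 = 0.07891
  DNS tunneling: 0.16 × (1 − 0.05) × 0.58 × 0.28 = 0.024685
Odds(port scan : DNS tunneling) = 0.07891 / 0.024685 ≈ 3.20.

3.20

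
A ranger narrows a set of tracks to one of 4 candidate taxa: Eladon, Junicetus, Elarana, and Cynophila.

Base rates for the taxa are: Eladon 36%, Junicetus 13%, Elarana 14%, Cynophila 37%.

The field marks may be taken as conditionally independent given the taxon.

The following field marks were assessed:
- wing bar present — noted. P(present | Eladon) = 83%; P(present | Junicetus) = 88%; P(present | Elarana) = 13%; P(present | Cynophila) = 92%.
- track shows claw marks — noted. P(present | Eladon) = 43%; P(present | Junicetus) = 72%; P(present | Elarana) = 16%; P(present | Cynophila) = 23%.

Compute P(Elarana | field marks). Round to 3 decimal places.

0.010

By Bayes' rule with conditional independence, the unnormalized weight for each hypothesis is prior × ∏ likelihoods:
  Eladon: 0.36 × 0.83 × 0.43 = 0.12848
  Junicetus: 0.13 × 0.88 × 0.72 = 0.082368
  Elarana: 0.14 × 0.13 × 0.16 = 0.002912
  Cynophila: 0.37 × 0.92 × 0.23 = 0.078292
The unnormalized weights sum to 0.29206.
P(Elarana | evidence) = 0.002912 / 0.29206 ≈ 0.010.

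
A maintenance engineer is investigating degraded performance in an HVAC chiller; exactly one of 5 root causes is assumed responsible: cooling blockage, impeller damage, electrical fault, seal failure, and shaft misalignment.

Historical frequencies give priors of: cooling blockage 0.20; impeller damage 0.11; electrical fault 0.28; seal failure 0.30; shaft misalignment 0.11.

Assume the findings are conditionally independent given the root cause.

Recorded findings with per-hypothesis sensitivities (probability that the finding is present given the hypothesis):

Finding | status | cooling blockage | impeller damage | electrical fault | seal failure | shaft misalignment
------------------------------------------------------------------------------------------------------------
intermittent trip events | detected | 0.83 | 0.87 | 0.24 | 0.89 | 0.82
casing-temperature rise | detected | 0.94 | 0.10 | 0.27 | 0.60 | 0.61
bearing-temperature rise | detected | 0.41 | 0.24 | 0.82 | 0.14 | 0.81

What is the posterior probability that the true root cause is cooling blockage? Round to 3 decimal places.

By Bayes' rule with conditional independence, the unnormalized weight for each hypothesis is prior × ∏ likelihoods:
  cooling blockage: 0.20 × 0.83 × 0.94 × 0.41 = 0.063976
  impeller damage: 0.11 × 0.87 × 0.10 × 0.24 = 0.0022968
  electrical fault: 0.28 × 0.24 × 0.27 × 0.82 = 0.014878
  seal failure: 0.30 × 0.89 × 0.60 × 0.14 = 0.022428
  shaft misalignment: 0.11 × 0.82 × 0.61 × 0.81 = 0.044568
Normalizing constant Z = 0.063976 + 0.0022968 + 0.014878 + 0.022428 + 0.044568 = 0.14815.
P(cooling blockage | evidence) = 0.063976 / 0.14815 ≈ 0.432.

0.432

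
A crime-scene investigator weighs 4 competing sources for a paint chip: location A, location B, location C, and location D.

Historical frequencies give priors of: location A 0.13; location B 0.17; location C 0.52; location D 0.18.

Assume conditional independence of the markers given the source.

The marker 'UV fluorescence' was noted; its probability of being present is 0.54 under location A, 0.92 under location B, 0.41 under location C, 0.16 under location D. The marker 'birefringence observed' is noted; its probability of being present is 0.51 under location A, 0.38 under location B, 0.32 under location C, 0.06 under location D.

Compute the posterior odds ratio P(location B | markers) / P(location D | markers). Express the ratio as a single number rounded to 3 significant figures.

34.4

The normalizing constant cancels in an odds ratio, so compute prior × likelihood for the two hypotheses only:
  location B: 0.17 × 0.92 × 0.38 = 0.059432
  location D: 0.18 × 0.16 × 0.06 = 0.001728
Odds(location B : location D) = 0.059432 / 0.001728 ≈ 34.4.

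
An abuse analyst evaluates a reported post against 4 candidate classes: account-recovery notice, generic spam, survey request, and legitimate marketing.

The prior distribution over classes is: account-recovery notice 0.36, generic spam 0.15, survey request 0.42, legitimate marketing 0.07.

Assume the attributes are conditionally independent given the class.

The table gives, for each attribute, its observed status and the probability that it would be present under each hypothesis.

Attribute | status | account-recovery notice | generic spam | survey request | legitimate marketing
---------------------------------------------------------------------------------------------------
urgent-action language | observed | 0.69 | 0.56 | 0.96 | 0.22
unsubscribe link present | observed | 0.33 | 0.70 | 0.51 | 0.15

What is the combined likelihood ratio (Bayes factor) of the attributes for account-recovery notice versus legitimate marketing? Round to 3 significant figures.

6.90

The Bayes factor is the ratio of the joint likelihoods of the attribute pattern under the two hypotheses.
  account-recovery notice: 0.69 × 0.33 = 0.2277
  legitimate marketing: 0.22 × 0.15 = 0.033
Bayes factor = 0.2277 / 0.033 ≈ 6.90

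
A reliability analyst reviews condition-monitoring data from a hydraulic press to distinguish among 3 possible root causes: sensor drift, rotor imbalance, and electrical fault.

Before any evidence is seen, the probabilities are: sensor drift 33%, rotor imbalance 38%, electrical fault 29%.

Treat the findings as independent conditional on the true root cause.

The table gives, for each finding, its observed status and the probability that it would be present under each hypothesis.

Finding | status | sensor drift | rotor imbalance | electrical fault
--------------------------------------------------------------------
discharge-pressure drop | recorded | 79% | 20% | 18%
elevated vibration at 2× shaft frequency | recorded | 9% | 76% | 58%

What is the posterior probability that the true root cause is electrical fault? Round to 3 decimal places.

By Bayes' rule with conditional independence, the unnormalized weight for each hypothesis is prior × ∏ likelihoods:
  sensor drift: 0.33 × 0.79 × 0.09 = 0.023463
  rotor imbalance: 0.38 × 0.20 × 0.76 = 0.05776
  electrical fault: 0.29 × 0.18 × 0.58 = 0.030276
The unnormalized weights sum to 0.1115.
P(electrical fault | evidence) = 0.030276 / 0.1115 ≈ 0.272.

0.272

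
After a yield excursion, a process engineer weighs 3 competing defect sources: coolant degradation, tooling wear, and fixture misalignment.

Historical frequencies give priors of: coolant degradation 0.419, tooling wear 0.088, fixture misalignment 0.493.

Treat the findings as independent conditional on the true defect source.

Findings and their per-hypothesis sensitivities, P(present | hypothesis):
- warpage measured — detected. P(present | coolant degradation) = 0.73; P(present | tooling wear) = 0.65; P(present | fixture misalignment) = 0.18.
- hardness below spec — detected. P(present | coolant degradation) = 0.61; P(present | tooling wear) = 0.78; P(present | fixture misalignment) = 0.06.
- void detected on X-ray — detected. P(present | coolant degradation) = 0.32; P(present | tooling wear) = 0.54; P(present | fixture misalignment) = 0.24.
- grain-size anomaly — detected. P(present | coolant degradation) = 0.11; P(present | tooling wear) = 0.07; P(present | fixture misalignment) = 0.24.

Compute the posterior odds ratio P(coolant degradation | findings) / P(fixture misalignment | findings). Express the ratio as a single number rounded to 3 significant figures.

21.4

Posterior odds equal prior odds times the likelihood ratio; only the two competing hypotheses matter.
  coolant degradation: 0.419 × 0.73 × 0.61 × 0.32 × 0.11 = 0.0065676
  fixture misalignment: 0.493 × 0.18 × 0.06 × 0.24 × 0.24 = 0.00030669
Posterior odds = 0.0065676 / 0.00030669 ≈ 21.4.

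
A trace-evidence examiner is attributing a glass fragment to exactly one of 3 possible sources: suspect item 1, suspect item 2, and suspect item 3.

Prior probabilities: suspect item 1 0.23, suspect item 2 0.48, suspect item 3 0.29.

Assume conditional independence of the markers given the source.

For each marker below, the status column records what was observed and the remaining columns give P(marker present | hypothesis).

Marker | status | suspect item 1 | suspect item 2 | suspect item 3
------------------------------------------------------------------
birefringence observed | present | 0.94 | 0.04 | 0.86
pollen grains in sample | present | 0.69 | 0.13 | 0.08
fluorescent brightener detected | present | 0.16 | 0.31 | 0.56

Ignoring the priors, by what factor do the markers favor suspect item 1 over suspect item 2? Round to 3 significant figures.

64.4

Take the product of per-marker likelihoods under each hypothesis, then divide.
  suspect item 1: 0.94 × 0.69 × 0.16 = 0.10378
  suspect item 2: 0.04 × 0.13 × 0.31 = 0.001612
Bayes factor = 0.10378 / 0.001612 ≈ 64.4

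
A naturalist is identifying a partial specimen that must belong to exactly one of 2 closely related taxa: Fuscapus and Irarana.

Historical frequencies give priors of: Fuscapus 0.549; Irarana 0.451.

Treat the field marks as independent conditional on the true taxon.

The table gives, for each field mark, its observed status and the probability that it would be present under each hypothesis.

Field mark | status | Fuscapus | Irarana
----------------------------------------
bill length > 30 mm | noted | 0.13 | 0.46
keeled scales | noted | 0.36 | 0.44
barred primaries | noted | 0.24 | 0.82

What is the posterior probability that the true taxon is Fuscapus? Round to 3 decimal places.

For each hypothesis, the unnormalized posterior weight is prior × product of the field mark likelihoods:
  Fuscapus: 0.549 × 0.13 × 0.36 × 0.24 = 0.0061664
  Irarana: 0.451 × 0.46 × 0.44 × 0.82 = 0.074852
Normalizing constant Z = 0.0061664 + 0.074852 = 0.081018.
P(Fuscapus | evidence) = 0.0061664 / 0.081018 ≈ 0.076.

0.076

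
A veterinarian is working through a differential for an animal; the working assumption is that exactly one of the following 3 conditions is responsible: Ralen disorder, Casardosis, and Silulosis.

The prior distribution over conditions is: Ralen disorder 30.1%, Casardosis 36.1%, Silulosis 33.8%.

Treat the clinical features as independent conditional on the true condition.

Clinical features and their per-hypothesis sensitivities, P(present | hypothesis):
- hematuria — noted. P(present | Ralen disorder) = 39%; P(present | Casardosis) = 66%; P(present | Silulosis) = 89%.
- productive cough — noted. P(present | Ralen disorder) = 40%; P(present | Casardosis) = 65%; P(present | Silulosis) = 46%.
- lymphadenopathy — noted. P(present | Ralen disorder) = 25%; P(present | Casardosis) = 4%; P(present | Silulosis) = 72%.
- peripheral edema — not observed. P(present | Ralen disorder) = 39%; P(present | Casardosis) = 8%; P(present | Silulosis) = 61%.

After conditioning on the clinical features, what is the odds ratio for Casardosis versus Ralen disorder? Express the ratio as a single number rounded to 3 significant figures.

0.796

The normalizing constant cancels in an odds ratio, so compute prior × likelihood for the two hypotheses only (using 1 − P(present | H) for each absent clinical feature):
  Casardosis: 0.361 × 0.66 × 0.65 × 0.04 × (1 − 0.08) = 0.0056992
  Ralen disorder: 0.301 × 0.39 × 0.40 × 0.25 × (1 − 0.39) = 0.0071608
Posterior odds = 0.0056992 / 0.0071608 ≈ 0.796.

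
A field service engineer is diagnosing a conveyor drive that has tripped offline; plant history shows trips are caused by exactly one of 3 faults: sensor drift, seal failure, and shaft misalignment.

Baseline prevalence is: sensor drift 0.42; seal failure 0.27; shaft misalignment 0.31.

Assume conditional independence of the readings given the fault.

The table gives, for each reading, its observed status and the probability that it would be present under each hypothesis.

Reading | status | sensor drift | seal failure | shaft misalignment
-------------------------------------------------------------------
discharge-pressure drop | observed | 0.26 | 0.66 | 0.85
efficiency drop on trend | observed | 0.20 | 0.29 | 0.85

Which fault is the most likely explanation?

shaft misalignment

For each hypothesis, the unnormalized posterior weight is prior × product of the reading likelihoods:
  sensor drift: 0.42 × 0.26 × 0.20 = 0.02184
  seal failure: 0.27 × 0.66 × 0.29 = 0.051678
  shaft misalignment: 0.31 × 0.85 × 0.85 = 0.22398
The unnormalized weights sum to 0.29749.
P(sensor drift | evidence) ≈ 0.02184 / 0.29749 ≈ 0.073
P(seal failure | evidence) ≈ 0.051678 / 0.29749 ≈ 0.174
P(shaft misalignment | evidence) ≈ 0.22398 / 0.29749 ≈ 0.753
The largest is 0.753, so shaft misalignment is most probable.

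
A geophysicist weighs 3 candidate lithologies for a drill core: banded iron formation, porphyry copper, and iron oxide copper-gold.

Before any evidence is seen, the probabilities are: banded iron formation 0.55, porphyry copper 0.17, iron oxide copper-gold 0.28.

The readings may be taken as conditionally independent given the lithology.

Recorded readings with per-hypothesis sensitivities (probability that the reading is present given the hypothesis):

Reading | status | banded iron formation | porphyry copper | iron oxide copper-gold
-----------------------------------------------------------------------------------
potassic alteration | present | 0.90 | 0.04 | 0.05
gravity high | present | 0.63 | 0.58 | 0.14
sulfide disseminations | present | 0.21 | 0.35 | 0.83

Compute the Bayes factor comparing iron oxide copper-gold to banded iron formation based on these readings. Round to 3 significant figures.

0.0488

Joint likelihood of the reading pattern under each hypothesis:
  iron oxide copper-gold: 0.05 × 0.14 × 0.83 = 0.00581
  banded iron formation: 0.90 × 0.63 × 0.21 = 0.11907
Bayes factor = 0.00581 / 0.11907 ≈ 0.0488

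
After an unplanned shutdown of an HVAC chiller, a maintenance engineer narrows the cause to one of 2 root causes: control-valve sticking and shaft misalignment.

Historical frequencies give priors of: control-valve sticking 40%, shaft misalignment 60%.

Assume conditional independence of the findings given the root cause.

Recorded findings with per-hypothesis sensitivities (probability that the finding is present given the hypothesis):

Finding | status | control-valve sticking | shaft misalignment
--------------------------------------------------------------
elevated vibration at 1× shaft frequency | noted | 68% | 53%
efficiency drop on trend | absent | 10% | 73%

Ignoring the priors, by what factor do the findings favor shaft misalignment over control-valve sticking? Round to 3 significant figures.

0.234

The Bayes factor is the ratio of the joint likelihoods of the evidence pattern under the two hypotheses (using 1 − P(present | H) for each absent finding).
  shaft misalignment: 0.53 × (1 − 0.73) = 0.1431
  control-valve sticking: 0.68 × (1 − 0.10) = 0.612
Bayes factor = 0.1431 / 0.612 ≈ 0.234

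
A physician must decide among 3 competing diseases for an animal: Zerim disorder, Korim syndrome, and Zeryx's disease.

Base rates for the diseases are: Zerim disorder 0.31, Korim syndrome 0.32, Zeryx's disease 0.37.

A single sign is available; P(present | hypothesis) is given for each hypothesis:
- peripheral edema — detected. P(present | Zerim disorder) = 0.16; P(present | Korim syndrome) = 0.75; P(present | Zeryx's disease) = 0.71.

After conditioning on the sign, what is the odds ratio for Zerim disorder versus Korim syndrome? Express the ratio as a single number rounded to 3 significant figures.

0.207

The normalizing constant cancels in an odds ratio, so compute prior × likelihood for the two hypotheses only:
  Zerim disorder: 0.31 × 0.16 = 0.0496
  Korim syndrome: 0.32 × 0.75 = 0.24
Posterior odds = 0.0496 / 0.24 ≈ 0.207.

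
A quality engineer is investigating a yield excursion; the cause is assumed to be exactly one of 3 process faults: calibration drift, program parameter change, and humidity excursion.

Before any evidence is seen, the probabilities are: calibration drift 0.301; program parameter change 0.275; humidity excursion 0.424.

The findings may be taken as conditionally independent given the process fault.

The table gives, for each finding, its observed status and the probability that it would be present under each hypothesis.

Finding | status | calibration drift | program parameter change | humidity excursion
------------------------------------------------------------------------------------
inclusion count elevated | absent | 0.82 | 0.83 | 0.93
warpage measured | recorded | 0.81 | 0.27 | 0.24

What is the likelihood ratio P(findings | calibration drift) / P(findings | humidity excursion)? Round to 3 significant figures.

8.68

Take the product of per-finding likelihoods under each hypothesis (using 1 − P(present | H) for each absent finding), then divide.
  calibration drift: (1 − 0.82) × 0.81 = 0.1458
  humidity excursion: (1 − 0.93) × 0.24 = 0.0168
Bayes factor = 0.1458 / 0.0168 ≈ 8.68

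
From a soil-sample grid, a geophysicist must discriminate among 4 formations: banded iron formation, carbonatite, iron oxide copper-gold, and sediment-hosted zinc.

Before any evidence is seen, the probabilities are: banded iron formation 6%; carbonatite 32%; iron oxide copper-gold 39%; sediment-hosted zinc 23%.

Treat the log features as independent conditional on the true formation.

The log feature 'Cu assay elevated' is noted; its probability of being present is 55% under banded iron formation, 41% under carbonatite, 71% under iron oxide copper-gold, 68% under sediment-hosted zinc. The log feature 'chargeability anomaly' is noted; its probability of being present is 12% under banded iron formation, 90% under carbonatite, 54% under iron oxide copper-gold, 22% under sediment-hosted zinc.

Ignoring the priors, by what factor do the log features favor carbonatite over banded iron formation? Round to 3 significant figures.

5.59

Joint likelihood of the log feature pattern under each hypothesis:
  carbonatite: 0.41 × 0.90 = 0.369
  banded iron formation: 0.55 × 0.12 = 0.066
Bayes factor = 0.369 / 0.066 ≈ 5.59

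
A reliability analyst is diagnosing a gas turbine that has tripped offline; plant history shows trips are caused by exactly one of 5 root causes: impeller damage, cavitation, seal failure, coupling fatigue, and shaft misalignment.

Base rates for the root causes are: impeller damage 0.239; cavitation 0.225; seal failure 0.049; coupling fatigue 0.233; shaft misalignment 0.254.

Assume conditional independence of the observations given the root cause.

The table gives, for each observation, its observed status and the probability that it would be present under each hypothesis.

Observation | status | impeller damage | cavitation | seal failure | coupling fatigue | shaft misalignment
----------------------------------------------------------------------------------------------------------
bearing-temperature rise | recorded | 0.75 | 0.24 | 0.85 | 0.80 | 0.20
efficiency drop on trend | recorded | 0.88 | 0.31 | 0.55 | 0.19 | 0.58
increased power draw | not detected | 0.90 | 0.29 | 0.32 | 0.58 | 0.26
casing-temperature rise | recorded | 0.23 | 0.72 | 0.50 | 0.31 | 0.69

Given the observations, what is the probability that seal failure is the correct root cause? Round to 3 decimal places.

0.197

For each hypothesis, the unnormalized posterior weight is prior × product of the observation likelihoods (using 1 − P(present | H) for each absent observation):
  impeller damage: 0.239 × 0.75 × 0.88 × (1 − 0.90) × 0.23 = 0.003628
  cavitation: 0.225 × 0.24 × 0.31 × (1 − 0.29) × 0.72 = 0.0085575
  seal failure: 0.049 × 0.85 × 0.55 × (1 − 0.32) × 0.50 = 0.0077885
  coupling fatigue: 0.233 × 0.80 × 0.19 × (1 − 0.58) × 0.31 = 0.0046112
  shaft misalignment: 0.254 × 0.20 × 0.58 × (1 − 0.26) × 0.69 = 0.015044
The unnormalized weights sum to 0.03963.
P(seal failure | evidence) = 0.0077885 / 0.03963 ≈ 0.197.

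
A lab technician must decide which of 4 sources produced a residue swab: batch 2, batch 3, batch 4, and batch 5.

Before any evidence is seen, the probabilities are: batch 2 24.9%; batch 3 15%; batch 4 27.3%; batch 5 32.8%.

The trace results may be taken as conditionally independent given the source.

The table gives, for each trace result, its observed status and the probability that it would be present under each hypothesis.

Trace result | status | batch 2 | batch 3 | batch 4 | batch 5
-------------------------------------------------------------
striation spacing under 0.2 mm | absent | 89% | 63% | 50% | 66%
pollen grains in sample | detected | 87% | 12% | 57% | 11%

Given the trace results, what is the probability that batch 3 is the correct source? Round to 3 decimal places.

For each hypothesis, the unnormalized posterior weight is prior × product of the trace result likelihoods (using 1 − P(present | H) for each absent trace result):
  batch 2: 0.249 × (1 − 0.89) × 0.87 = 0.023829
  batch 3: 0.150 × (1 − 0.63) × 0.12 = 0.00666
  batch 4: 0.273 × (1 − 0.50) × 0.57 = 0.077805
  batch 5: 0.328 × (1 − 0.66) × 0.11 = 0.012267
Marginal likelihood of the evidence = 0.12056.
P(batch 3 | evidence) = 0.00666 / 0.12056 ≈ 0.055.

0.055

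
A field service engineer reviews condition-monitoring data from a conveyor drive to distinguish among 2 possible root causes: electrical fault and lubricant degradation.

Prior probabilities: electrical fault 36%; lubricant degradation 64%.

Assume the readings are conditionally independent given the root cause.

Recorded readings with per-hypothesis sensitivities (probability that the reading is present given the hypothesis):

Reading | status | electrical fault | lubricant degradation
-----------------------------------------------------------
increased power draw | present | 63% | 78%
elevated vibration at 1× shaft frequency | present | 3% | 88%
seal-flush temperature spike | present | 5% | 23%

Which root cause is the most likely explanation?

Multiply each prior by the joint likelihood of the reading pattern:
  electrical fault: 0.360 × 0.63 × 0.03 × 0.05 = 0.0003402
  lubricant degradation: 0.640 × 0.78 × 0.88 × 0.23 = 0.10104
Marginal likelihood of the evidence = 0.10138.
P(electrical fault | evidence) ≈ 0.0003402 / 0.10138 ≈ 0.003
P(lubricant degradation | evidence) ≈ 0.10104 / 0.10138 ≈ 0.997
The largest is 0.997, so lubricant degradation is most probable.

lubricant degradation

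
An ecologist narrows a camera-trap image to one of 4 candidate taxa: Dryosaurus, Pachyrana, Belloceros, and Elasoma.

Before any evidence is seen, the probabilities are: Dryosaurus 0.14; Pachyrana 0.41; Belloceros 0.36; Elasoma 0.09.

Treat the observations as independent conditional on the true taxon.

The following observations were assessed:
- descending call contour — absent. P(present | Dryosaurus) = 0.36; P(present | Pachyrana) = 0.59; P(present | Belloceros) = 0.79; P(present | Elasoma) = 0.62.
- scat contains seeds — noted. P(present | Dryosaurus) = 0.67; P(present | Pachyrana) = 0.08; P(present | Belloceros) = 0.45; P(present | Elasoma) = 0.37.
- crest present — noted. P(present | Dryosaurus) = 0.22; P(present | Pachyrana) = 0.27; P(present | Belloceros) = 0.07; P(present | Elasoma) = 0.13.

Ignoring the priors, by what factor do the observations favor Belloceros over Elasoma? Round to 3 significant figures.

The Bayes factor is the ratio of the joint likelihoods of the evidence pattern under the two hypotheses (using 1 − P(present | H) for each absent observation).
  Belloceros: (1 − 0.79) × 0.45 × 0.07 = 0.006615
  Elasoma: (1 − 0.62) × 0.37 × 0.13 = 0.018278
Bayes factor = 0.006615 / 0.018278 ≈ 0.362

0.362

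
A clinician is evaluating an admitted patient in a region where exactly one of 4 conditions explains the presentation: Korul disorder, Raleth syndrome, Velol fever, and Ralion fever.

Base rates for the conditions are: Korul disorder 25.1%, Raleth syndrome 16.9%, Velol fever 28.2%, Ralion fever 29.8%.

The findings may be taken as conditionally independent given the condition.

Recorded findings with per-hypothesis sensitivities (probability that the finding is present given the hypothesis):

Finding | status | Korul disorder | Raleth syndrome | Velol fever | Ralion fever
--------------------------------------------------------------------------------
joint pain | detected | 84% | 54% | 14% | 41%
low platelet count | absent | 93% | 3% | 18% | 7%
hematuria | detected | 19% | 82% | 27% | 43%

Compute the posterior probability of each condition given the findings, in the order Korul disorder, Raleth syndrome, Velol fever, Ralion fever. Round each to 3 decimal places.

For each hypothesis, the unnormalized posterior weight is prior × product of the finding likelihoods (using 1 − P(present | H) for each absent finding):
  Korul disorder: 0.251 × 0.84 × (1 − 0.93) × 0.19 = 0.0028042
  Raleth syndrome: 0.169 × 0.54 × (1 − 0.03) × 0.82 = 0.072588
  Velol fever: 0.282 × 0.14 × (1 − 0.18) × 0.27 = 0.0087409
  Ralion fever: 0.298 × 0.41 × (1 − 0.07) × 0.43 = 0.04886
Normalizing constant Z = 0.0028042 + 0.072588 + 0.0087409 + 0.04886 = 0.13299.
P(Korul disorder | evidence) = 0.0028042 / 0.13299 ≈ 0.021
P(Raleth syndrome | evidence) = 0.072588 / 0.13299 ≈ 0.546
P(Velol fever | evidence) = 0.0087409 / 0.13299 ≈ 0.066
P(Ralion fever | evidence) = 0.04886 / 0.13299 ≈ 0.367

0.021, 0.546, 0.066, 0.367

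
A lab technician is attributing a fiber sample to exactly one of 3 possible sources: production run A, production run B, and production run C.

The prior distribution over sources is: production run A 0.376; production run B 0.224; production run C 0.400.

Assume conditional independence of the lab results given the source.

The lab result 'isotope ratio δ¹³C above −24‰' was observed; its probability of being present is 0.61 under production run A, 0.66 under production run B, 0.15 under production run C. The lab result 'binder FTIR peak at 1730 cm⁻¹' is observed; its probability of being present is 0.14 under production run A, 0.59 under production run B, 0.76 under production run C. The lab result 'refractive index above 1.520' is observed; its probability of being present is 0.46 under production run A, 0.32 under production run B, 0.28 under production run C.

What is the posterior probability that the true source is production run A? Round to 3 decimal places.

Multiply each prior by the joint likelihood of the lab result pattern:
  production run A: 0.376 × 0.61 × 0.14 × 0.46 = 0.014771
  production run B: 0.224 × 0.66 × 0.59 × 0.32 = 0.027912
  production run C: 0.400 × 0.15 × 0.76 × 0.28 = 0.012768
The unnormalized weights sum to 0.055451.
P(production run A | evidence) = 0.014771 / 0.055451 ≈ 0.266.

0.266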